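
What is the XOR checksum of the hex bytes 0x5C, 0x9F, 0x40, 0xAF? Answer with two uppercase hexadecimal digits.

XOR the bytes together:
  start with 0x5C
  0x5C ⊕ 0x9F = 0xC3
  0xC3 ⊕ 0x40 = 0x83
  0x83 ⊕ 0xAF = 0x2C

2C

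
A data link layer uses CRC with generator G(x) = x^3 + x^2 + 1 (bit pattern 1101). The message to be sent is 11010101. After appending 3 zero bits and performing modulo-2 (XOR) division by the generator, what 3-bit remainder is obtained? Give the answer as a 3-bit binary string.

Append 3 zeros: 11010101000. Divide by 1101 (XOR where the leading bit is 1):
  pos 0: 1101 XOR 1101 = 0000
  pos 5: 1010 XOR 1101 = 0111
  pos 6: 1110 XOR 1101 = 0011
Remainder (last 3 bits) = 110. This is the CRC / FCS.

110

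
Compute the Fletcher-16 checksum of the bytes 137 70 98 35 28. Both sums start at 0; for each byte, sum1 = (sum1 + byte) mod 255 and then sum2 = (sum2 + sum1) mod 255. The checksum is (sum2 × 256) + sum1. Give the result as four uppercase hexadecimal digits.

Running sums (mod 255):
  after byte 0 (137): sum1=137, sum2=137
  after byte 1 (70): sum1=207, sum2=89
  after byte 2 (98): sum1=50, sum2=139
  after byte 3 (35): sum1=85, sum2=224
  after byte 4 (28): sum1=113, sum2=82
Checksum = sum2·256 + sum1 = 82·256 + 113 = 21105 = 0x5271.

5271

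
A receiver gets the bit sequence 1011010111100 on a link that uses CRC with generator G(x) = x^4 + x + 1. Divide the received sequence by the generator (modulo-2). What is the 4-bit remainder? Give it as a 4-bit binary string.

0000

Modulo-2 division of 1011010111100 by 10011:
  pos 0: 10110 XOR 10011 = 00101
  pos 2: 10110 XOR 10011 = 00101
  pos 4: 10111 XOR 10011 = 00100
  pos 6: 10011 XOR 10011 = 00000
Remainder = 0000 (zero — the frame passes the CRC check).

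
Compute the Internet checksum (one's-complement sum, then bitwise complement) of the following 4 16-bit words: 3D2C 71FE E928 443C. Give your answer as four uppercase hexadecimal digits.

One's-complement addition (fold any carry out of bit 15 back into bit 0):
  0x3D2C + 0x71FE = 0x0AF2A
  0xAF2A + 0xE928 = 0x19852 → wrap carry → 0x9853
  0x9853 + 0x443C = 0x0DC8F
One's-complement sum = 0xDC8F.
Checksum = ~0xDC8F & 0xFFFF = 0x2370.

2370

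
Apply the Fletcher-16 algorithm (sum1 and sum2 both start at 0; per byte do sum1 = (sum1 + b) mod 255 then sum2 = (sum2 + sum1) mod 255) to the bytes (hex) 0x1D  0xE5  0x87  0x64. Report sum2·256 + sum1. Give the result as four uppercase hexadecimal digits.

99EE

Running sums (mod 255):
  after byte 0 (0x1D): sum1=29, sum2=29
  after byte 1 (0xE5): sum1=3, sum2=32
  after byte 2 (0x87): sum1=138, sum2=170
  after byte 3 (0x64): sum1=238, sum2=153
Checksum = sum2·256 + sum1 = 153·256 + 238 = 39406 = 0x99EE.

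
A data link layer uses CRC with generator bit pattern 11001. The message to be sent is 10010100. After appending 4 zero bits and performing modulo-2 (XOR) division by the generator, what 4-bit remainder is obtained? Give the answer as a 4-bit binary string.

1100

Append 4 zeros: 100101000000. Divide by 11001 (XOR where the leading bit is 1):
  pos 0: 10010 XOR 11001 = 01011
  pos 1: 10111 XOR 11001 = 01110
  pos 2: 11100 XOR 11001 = 00101
  pos 4: 10100 XOR 11001 = 01101
  pos 5: 11010 XOR 11001 = 00011
Remainder (last 4 bits) = 1100. This is the CRC / FCS.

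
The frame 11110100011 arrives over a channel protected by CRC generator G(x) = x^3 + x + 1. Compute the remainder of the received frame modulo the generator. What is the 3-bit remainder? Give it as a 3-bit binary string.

Modulo-2 division of 11110100011 by 1011:
  pos 0: 1111 XOR 1011 = 0100
  pos 1: 1000 XOR 1011 = 0011
  pos 3: 1110 XOR 1011 = 0101
  pos 4: 1010 XOR 1011 = 0001
  pos 7: 1011 XOR 1011 = 0000
Remainder = 000 (zero — the frame passes the CRC check).

000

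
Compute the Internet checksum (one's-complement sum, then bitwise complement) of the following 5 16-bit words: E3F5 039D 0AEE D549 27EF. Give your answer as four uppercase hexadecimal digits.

1046

One's-complement addition (fold any carry out of bit 15 back into bit 0):
  0xE3F5 + 0x039D = 0x0E792
  0xE792 + 0x0AEE = 0x0F280
  0xF280 + 0xD549 = 0x1C7C9 → wrap carry → 0xC7CA
  0xC7CA + 0x27EF = 0x0EFB9
One's-complement sum = 0xEFB9.
Checksum = ~0xEFB9 & 0xFFFF = 0x1046.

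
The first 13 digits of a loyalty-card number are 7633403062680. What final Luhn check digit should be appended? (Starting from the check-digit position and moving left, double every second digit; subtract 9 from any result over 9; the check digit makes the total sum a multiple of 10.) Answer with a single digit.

0

Partial digits right→left: 0 8 6 2 6 0 3 0 4 3 3 6 7
Double every second digit counting from the check-digit position (so the 1st, 3rd, 5th, ... of the partial from the right).
  doubled (with −9 where >9): 0 3 3 6 8 6 5 → sum 31
  kept as-is: 8 2 0 0 3 6 → sum 19
Total = 31 + 19 = 50.
Check digit = (10 − (50 mod 10)) mod 10 = 0.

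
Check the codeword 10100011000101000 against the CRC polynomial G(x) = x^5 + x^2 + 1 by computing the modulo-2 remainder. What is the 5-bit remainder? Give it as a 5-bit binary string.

00000

Modulo-2 division of 10100011000101000 by 100101:
  pos 0: 101000 XOR 100101 = 001101
  pos 2: 110111 XOR 100101 = 010010
  pos 3: 100100 XOR 100101 = 000001
  pos 8: 100101 XOR 100101 = 000000
Remainder = 00000 (zero — the frame passes the CRC check).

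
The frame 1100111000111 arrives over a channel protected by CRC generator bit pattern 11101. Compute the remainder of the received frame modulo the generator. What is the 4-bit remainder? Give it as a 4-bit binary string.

Modulo-2 division of 1100111000111 by 11101:
  pos 0: 11001 XOR 11101 = 00100
  pos 2: 10011 XOR 11101 = 01110
  pos 3: 11100 XOR 11101 = 00001
  pos 7: 10011 XOR 11101 = 01110
  pos 8: 11101 XOR 11101 = 00000
Remainder = 0000 (zero — the frame passes the CRC check).

0000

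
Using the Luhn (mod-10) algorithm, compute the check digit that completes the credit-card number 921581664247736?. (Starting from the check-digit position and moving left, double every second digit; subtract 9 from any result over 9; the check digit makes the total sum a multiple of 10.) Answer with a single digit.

Partial digits right→left: 6 3 7 7 4 2 4 6 6 1 8 5 1 2 9
Double every second digit counting from the check-digit position (so the 1st, 3rd, 5th, ... of the partial from the right).
  doubled (with −9 where >9): 3 5 8 8 3 7 2 9 → sum 45
  kept as-is: 3 7 2 6 1 5 2 → sum 26
Total = 45 + 26 = 71.
Check digit = (10 − (71 mod 10)) mod 10 = 9.

9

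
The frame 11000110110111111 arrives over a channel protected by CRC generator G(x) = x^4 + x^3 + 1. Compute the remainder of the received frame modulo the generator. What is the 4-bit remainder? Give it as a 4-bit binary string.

0000

Modulo-2 division of 11000110110111111 by 11001:
  pos 0: 11000 XOR 11001 = 00001
  pos 4: 11101 XOR 11001 = 00100
  pos 6: 10010 XOR 11001 = 01011
  pos 7: 10111 XOR 11001 = 01110
  pos 8: 11101 XOR 11001 = 00100
  pos 10: 10011 XOR 11001 = 01010
  pos 11: 10101 XOR 11001 = 01100
  pos 12: 11001 XOR 11001 = 00000
Remainder = 0000 (zero — the frame passes the CRC check).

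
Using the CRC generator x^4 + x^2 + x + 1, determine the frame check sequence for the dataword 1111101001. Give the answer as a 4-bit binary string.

1000

Append 4 zeros: 11111010010000. Divide by 10111 (XOR where the leading bit is 1):
  pos 0: 11111 XOR 10111 = 01000
  pos 1: 10000 XOR 10111 = 00111
  pos 3: 11110 XOR 10111 = 01001
  pos 4: 10010 XOR 10111 = 00101
  pos 6: 10110 XOR 10111 = 00001
Remainder (last 4 bits) = 1000. This is the CRC / FCS.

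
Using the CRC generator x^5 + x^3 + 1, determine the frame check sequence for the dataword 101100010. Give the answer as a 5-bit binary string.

11011

Append 5 zeros: 10110001000000. Divide by 101001 (XOR where the leading bit is 1):
  pos 0: 101100 XOR 101001 = 000101
  pos 3: 101010 XOR 101001 = 000011
  pos 7: 110000 XOR 101001 = 011001
  pos 8: 110010 XOR 101001 = 011011
Remainder (last 5 bits) = 11011. This is the CRC / FCS.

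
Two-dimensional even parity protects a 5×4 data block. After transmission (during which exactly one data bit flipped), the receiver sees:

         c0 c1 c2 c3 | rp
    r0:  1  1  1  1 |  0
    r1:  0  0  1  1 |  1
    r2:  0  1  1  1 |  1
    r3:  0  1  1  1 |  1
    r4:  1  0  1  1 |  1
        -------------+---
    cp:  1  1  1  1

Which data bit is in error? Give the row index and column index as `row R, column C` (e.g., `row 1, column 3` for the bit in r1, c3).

Recompute each row's even parity and compare to rp:
  r0: data parity 0, sent rp 0 → ok
  r1: data parity 0, sent rp 1 → mismatch
  r2: data parity 1, sent rp 1 → ok
  r3: data parity 1, sent rp 1 → ok
  r4: data parity 1, sent rp 1 → ok
Recompute each column's even parity and compare to cp:
  c0: data parity 0, sent cp 1 → mismatch
  c1: data parity 1, sent cp 1 → ok
  c2: data parity 1, sent cp 1 → ok
  c3: data parity 1, sent cp 1 → ok
Exactly one row (r1) and one column (c0) fail → the flipped bit is at their intersection.

row 1, column 0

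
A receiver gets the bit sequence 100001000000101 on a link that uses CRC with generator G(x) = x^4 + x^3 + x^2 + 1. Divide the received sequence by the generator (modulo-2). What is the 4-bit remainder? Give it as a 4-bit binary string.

0000

Modulo-2 division of 100001000000101 by 11101:
  pos 0: 10000 XOR 11101 = 01101
  pos 1: 11011 XOR 11101 = 00110
  pos 3: 11000 XOR 11101 = 00101
  pos 5: 10100 XOR 11101 = 01001
  pos 6: 10010 XOR 11101 = 01111
  pos 7: 11110 XOR 11101 = 00011
  pos 10: 11101 XOR 11101 = 00000
Remainder = 0000 (zero — the frame passes the CRC check).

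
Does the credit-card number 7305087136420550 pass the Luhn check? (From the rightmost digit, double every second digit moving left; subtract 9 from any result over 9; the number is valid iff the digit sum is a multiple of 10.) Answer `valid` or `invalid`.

From the right, keep odd positions and double even positions (subtract 9 from any doubled value over 9):
  doubled (positions 2,4,...): 1 0 8 6 5 0 0 5 → sum 25
  kept (positions 1,3,...): 0 5 2 6 1 8 5 3 → sum 30
Total = 55.
55 mod 10 = 5, so the number is invalid.

invalid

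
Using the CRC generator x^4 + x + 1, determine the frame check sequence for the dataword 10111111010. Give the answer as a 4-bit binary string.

Append 4 zeros: 101111110100000. Divide by 10011 (XOR where the leading bit is 1):
  pos 0: 10111 XOR 10011 = 00100
  pos 2: 10011 XOR 10011 = 00000
  pos 7: 10100 XOR 10011 = 00111
  pos 9: 11100 XOR 10011 = 01111
  pos 10: 11110 XOR 10011 = 01101
Remainder (last 4 bits) = 1101. This is the CRC / FCS.

1101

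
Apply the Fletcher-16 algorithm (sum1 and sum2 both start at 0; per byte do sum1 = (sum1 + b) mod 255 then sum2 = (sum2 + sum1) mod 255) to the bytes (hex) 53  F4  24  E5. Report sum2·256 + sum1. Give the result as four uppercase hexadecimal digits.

Running sums (mod 255):
  after byte 0 (53): sum1=83, sum2=83
  after byte 1 (F4): sum1=72, sum2=155
  after byte 2 (24): sum1=108, sum2=8
  after byte 3 (E5): sum1=82, sum2=90
Checksum = sum2·256 + sum1 = 90·256 + 82 = 23122 = 0x5A52.

5A52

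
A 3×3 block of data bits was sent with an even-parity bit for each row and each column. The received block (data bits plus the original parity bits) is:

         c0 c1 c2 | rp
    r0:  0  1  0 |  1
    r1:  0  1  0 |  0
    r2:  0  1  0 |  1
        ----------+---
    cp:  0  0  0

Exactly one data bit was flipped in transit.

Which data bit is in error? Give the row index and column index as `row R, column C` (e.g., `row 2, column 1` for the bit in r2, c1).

Recompute each row's even parity and compare to rp:
  r0: data parity 1, sent rp 1 → ok
  r1: data parity 1, sent rp 0 → mismatch
  r2: data parity 1, sent rp 1 → ok
Recompute each column's even parity and compare to cp:
  c0: data parity 0, sent cp 0 → ok
  c1: data parity 1, sent cp 0 → mismatch
  c2: data parity 0, sent cp 0 → ok
Exactly one row (r1) and one column (c1) fail → the flipped bit is at their intersection.

row 1, column 1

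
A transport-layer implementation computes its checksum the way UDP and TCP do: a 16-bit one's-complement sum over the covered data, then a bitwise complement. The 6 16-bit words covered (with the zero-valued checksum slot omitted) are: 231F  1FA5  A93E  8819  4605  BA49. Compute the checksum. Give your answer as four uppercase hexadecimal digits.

One's-complement addition (fold any carry out of bit 15 back into bit 0):
  0x231F + 0x1FA5 = 0x042C4
  0x42C4 + 0xA93E = 0x0EC02
  0xEC02 + 0x8819 = 0x1741B → wrap carry → 0x741C
  0x741C + 0x4605 = 0x0BA21
  0xBA21 + 0xBA49 = 0x1746A → wrap carry → 0x746B
One's-complement sum = 0x746B.
Checksum = ~0x746B & 0xFFFF = 0x8B94.

8B94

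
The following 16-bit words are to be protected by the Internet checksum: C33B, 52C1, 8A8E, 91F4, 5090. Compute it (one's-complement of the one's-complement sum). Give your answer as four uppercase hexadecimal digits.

One's-complement addition (fold any carry out of bit 15 back into bit 0):
  0xC33B + 0x52C1 = 0x115FC → wrap carry → 0x15FD
  0x15FD + 0x8A8E = 0x0A08B
  0xA08B + 0x91F4 = 0x1327F → wrap carry → 0x3280
  0x3280 + 0x5090 = 0x08310
One's-complement sum = 0x8310.
Checksum = ~0x8310 & 0xFFFF = 0x7CEF.

7CEF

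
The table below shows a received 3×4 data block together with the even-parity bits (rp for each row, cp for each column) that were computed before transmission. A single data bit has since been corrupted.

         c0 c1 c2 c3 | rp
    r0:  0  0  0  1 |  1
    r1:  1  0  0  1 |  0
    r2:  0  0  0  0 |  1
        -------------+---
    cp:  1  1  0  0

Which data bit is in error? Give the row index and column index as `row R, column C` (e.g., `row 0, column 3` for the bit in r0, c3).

Recompute each row's even parity and compare to rp:
  r0: data parity 1, sent rp 1 → ok
  r1: data parity 0, sent rp 0 → ok
  r2: data parity 0, sent rp 1 → mismatch
Recompute each column's even parity and compare to cp:
  c0: data parity 1, sent cp 1 → ok
  c1: data parity 0, sent cp 1 → mismatch
  c2: data parity 0, sent cp 0 → ok
  c3: data parity 0, sent cp 0 → ok
Exactly one row (r2) and one column (c1) fail → the flipped bit is at their intersection.

row 2, column 1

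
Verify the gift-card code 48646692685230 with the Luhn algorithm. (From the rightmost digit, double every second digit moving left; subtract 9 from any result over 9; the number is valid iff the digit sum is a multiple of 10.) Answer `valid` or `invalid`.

invalid

From the right, keep odd positions and double even positions (subtract 9 from any doubled value over 9):
  doubled (positions 2,4,...): 6 1 3 9 3 3 8 → sum 33
  kept (positions 1,3,...): 0 2 8 2 6 4 8 → sum 30
Total = 63.
63 mod 10 = 3, so the number is invalid.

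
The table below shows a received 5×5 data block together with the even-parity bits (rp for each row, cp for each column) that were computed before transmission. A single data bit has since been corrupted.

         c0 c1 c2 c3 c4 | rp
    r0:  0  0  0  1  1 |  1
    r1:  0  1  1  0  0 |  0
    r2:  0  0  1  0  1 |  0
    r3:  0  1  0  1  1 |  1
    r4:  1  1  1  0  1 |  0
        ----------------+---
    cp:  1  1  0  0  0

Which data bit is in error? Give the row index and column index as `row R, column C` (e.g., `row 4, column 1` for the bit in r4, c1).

row 0, column 2

Recompute each row's even parity and compare to rp:
  r0: data parity 0, sent rp 1 → mismatch
  r1: data parity 0, sent rp 0 → ok
  r2: data parity 0, sent rp 0 → ok
  r3: data parity 1, sent rp 1 → ok
  r4: data parity 0, sent rp 0 → ok
Recompute each column's even parity and compare to cp:
  c0: data parity 1, sent cp 1 → ok
  c1: data parity 1, sent cp 1 → ok
  c2: data parity 1, sent cp 0 → mismatch
  c3: data parity 0, sent cp 0 → ok
  c4: data parity 0, sent cp 0 → ok
Exactly one row (r0) and one column (c2) fail → the flipped bit is at their intersection.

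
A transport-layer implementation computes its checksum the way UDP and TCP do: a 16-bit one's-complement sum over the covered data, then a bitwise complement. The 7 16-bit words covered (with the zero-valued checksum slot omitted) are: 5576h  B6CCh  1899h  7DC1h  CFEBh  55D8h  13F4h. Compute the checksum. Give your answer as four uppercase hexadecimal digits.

23AA

One's-complement addition (fold any carry out of bit 15 back into bit 0):
  0x5576 + 0xB6CC = 0x10C42 → wrap carry → 0x0C43
  0x0C43 + 0x1899 = 0x024DC
  0x24DC + 0x7DC1 = 0x0A29D
  0xA29D + 0xCFEB = 0x17288 → wrap carry → 0x7289
  0x7289 + 0x55D8 = 0x0C861
  0xC861 + 0x13F4 = 0x0DC55
One's-complement sum = 0xDC55.
Checksum = ~0xDC55 & 0xFFFF = 0x23AA.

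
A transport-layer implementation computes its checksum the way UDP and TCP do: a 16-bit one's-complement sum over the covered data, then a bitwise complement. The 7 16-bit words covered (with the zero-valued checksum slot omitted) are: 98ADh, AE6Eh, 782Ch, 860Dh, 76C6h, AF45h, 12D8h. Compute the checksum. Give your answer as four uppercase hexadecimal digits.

One's-complement addition (fold any carry out of bit 15 back into bit 0):
  0x98AD + 0xAE6E = 0x1471B → wrap carry → 0x471C
  0x471C + 0x782C = 0x0BF48
  0xBF48 + 0x860D = 0x14555 → wrap carry → 0x4556
  0x4556 + 0x76C6 = 0x0BC1C
  0xBC1C + 0xAF45 = 0x16B61 → wrap carry → 0x6B62
  0x6B62 + 0x12D8 = 0x07E3A
One's-complement sum = 0x7E3A.
Checksum = ~0x7E3A & 0xFFFF = 0x81C5.

81C5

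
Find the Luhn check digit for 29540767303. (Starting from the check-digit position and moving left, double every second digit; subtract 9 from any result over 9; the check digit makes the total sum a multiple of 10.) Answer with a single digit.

Partial digits right→left: 3 0 3 7 6 7 0 4 5 9 2
Double every second digit counting from the check-digit position (so the 1st, 3rd, 5th, ... of the partial from the right).
  doubled (with −9 where >9): 6 6 3 0 1 4 → sum 20
  kept as-is: 0 7 7 4 9 → sum 27
Total = 20 + 27 = 47.
Check digit = (10 − (47 mod 10)) mod 10 = 3.

3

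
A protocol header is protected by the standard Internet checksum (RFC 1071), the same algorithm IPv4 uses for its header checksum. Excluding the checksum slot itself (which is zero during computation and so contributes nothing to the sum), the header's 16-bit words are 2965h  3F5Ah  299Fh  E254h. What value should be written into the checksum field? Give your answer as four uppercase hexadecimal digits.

One's-complement addition (fold any carry out of bit 15 back into bit 0):
  0x2965 + 0x3F5A = 0x068BF
  0x68BF + 0x299F = 0x0925E
  0x925E + 0xE254 = 0x174B2 → wrap carry → 0x74B3
One's-complement sum = 0x74B3.
Checksum = ~0x74B3 & 0xFFFF = 0x8B4C.

8B4C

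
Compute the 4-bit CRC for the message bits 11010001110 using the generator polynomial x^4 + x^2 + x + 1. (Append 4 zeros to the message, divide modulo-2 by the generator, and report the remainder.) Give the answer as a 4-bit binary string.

Append 4 zeros: 110100011100000. Divide by 10111 (XOR where the leading bit is 1):
  pos 0: 11010 XOR 10111 = 01101
  pos 1: 11010 XOR 10111 = 01101
  pos 2: 11010 XOR 10111 = 01101
  pos 3: 11011 XOR 10111 = 01100
  pos 4: 11001 XOR 10111 = 01110
  pos 5: 11101 XOR 10111 = 01010
  pos 6: 10100 XOR 10111 = 00011
  pos 9: 11000 XOR 10111 = 01111
  pos 10: 11110 XOR 10111 = 01001
Remainder (last 4 bits) = 1001. This is the CRC / FCS.

1001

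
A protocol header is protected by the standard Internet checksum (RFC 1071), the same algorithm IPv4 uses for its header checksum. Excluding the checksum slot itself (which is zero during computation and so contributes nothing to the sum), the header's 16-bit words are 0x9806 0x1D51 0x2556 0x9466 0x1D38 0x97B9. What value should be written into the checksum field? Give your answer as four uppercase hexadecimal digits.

One's-complement addition (fold any carry out of bit 15 back into bit 0):
  0x9806 + 0x1D51 = 0x0B557
  0xB557 + 0x2556 = 0x0DAAD
  0xDAAD + 0x9466 = 0x16F13 → wrap carry → 0x6F14
  0x6F14 + 0x1D38 = 0x08C4C
  0x8C4C + 0x97B9 = 0x12405 → wrap carry → 0x2406
One's-complement sum = 0x2406.
Checksum = ~0x2406 & 0xFFFF = 0xDBF9.

DBF9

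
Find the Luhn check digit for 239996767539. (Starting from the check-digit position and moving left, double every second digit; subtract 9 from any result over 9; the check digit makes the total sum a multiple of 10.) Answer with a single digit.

Partial digits right→left: 9 3 5 7 6 7 6 9 9 9 3 2
Double every second digit counting from the check-digit position (so the 1st, 3rd, 5th, ... of the partial from the right).
  doubled (with −9 where >9): 9 1 3 3 9 6 → sum 31
  kept as-is: 3 7 7 9 9 2 → sum 37
Total = 31 + 37 = 68.
Check digit = (10 − (68 mod 10)) mod 10 = 2.

2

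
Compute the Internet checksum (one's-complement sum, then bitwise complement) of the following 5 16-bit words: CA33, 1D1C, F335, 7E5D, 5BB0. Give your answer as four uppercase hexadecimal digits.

One's-complement addition (fold any carry out of bit 15 back into bit 0):
  0xCA33 + 0x1D1C = 0x0E74F
  0xE74F + 0xF335 = 0x1DA84 → wrap carry → 0xDA85
  0xDA85 + 0x7E5D = 0x158E2 → wrap carry → 0x58E3
  0x58E3 + 0x5BB0 = 0x0B493
One's-complement sum = 0xB493.
Checksum = ~0xB493 & 0xFFFF = 0x4B6C.

4B6C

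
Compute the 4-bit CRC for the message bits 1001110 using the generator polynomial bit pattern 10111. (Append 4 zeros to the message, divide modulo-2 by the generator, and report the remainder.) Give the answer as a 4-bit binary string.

1100

Append 4 zeros: 10011100000. Divide by 10111 (XOR where the leading bit is 1):
  pos 0: 10011 XOR 10111 = 00100
  pos 2: 10010 XOR 10111 = 00101
  pos 4: 10100 XOR 10111 = 00011
Remainder (last 4 bits) = 1100. This is the CRC / FCS.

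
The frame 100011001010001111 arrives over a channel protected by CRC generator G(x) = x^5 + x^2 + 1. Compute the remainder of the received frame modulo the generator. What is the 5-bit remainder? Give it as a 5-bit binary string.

00000

Modulo-2 division of 100011001010001111 by 100101:
  pos 0: 100011 XOR 100101 = 000110
  pos 3: 110001 XOR 100101 = 010100
  pos 4: 101000 XOR 100101 = 001101
  pos 6: 110110 XOR 100101 = 010011
  pos 7: 100110 XOR 100101 = 000011
  pos 11: 110111 XOR 100101 = 010010
  pos 12: 100101 XOR 100101 = 000000
Remainder = 00000 (zero — the frame passes the CRC check).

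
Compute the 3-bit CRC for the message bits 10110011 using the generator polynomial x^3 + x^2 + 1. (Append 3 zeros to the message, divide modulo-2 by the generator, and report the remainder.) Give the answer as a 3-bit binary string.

100

Append 3 zeros: 10110011000. Divide by 1101 (XOR where the leading bit is 1):
  pos 0: 1011 XOR 1101 = 0110
  pos 1: 1100 XOR 1101 = 0001
  pos 4: 1011 XOR 1101 = 0110
  pos 5: 1100 XOR 1101 = 0001
Remainder (last 3 bits) = 100. This is the CRC / FCS.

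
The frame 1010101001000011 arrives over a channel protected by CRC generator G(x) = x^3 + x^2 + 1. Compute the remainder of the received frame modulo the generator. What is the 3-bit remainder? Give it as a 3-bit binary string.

010

Modulo-2 division of 1010101001000011 by 1101:
  pos 0: 1010 XOR 1101 = 0111
  pos 1: 1111 XOR 1101 = 0010
  pos 3: 1001 XOR 1101 = 0100
  pos 4: 1000 XOR 1101 = 0101
  pos 5: 1010 XOR 1101 = 0111
  pos 6: 1111 XOR 1101 = 0010
  pos 8: 1000 XOR 1101 = 0101
  pos 9: 1010 XOR 1101 = 0111
  pos 10: 1110 XOR 1101 = 0011
  pos 12: 1111 XOR 1101 = 0010
Remainder = 010 (nonzero — an error is detected).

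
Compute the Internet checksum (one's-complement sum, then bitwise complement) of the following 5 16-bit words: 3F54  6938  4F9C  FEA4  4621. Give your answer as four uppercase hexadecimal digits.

One's-complement addition (fold any carry out of bit 15 back into bit 0):
  0x3F54 + 0x6938 = 0x0A88C
  0xA88C + 0x4F9C = 0x0F828
  0xF828 + 0xFEA4 = 0x1F6CC → wrap carry → 0xF6CD
  0xF6CD + 0x4621 = 0x13CEE → wrap carry → 0x3CEF
One's-complement sum = 0x3CEF.
Checksum = ~0x3CEF & 0xFFFF = 0xC310.

C310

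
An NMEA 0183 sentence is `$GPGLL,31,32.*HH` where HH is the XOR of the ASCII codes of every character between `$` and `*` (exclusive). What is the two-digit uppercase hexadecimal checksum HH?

XOR the ASCII codes of the payload characters:
  'G' = 0x47 → acc = 0x47
  'P' = 0x50 → acc = 0x17
  'G' = 0x47 → acc = 0x50
  'L' = 0x4C → acc = 0x1C
  'L' = 0x4C → acc = 0x50
  ',' = 0x2C → acc = 0x7C
  '3' = 0x33 → acc = 0x4F
  '1' = 0x31 → acc = 0x7E
  ',' = 0x2C → acc = 0x52
  '3' = 0x33 → acc = 0x61
  '2' = 0x32 → acc = 0x53
  '.' = 0x2E → acc = 0x7D
Checksum = 0x7D.

7D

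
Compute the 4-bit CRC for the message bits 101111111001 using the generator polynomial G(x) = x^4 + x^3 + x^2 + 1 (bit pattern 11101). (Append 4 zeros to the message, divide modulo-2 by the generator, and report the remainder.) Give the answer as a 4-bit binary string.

0100

Append 4 zeros: 1011111110010000. Divide by 11101 (XOR where the leading bit is 1):
  pos 0: 10111 XOR 11101 = 01010
  pos 1: 10101 XOR 11101 = 01000
  pos 2: 10001 XOR 11101 = 01100
  pos 3: 11001 XOR 11101 = 00100
  pos 5: 10010 XOR 11101 = 01111
  pos 6: 11110 XOR 11101 = 00011
  pos 9: 11100 XOR 11101 = 00001
Remainder (last 4 bits) = 0100. This is the CRC / FCS.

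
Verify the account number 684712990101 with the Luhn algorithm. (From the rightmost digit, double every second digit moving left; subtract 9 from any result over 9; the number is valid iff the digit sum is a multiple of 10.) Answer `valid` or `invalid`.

From the right, keep odd positions and double even positions (subtract 9 from any doubled value over 9):
  doubled (positions 2,4,...): 0 0 9 2 8 3 → sum 22
  kept (positions 1,3,...): 1 1 9 2 7 8 → sum 28
Total = 50.
50 mod 10 = 0, so the number is valid.

valid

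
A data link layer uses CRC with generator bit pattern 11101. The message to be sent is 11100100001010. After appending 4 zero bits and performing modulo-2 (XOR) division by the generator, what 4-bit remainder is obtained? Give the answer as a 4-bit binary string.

1111

Append 4 zeros: 111001000010100000. Divide by 11101 (XOR where the leading bit is 1):
  pos 0: 11100 XOR 11101 = 00001
  pos 4: 11000 XOR 11101 = 00101
  pos 6: 10101 XOR 11101 = 01000
  pos 7: 10000 XOR 11101 = 01101
  pos 8: 11011 XOR 11101 = 00110
  pos 10: 11000 XOR 11101 = 00101
  pos 12: 10100 XOR 11101 = 01001
  pos 13: 10010 XOR 11101 = 01111
Remainder (last 4 bits) = 1111. This is the CRC / FCS.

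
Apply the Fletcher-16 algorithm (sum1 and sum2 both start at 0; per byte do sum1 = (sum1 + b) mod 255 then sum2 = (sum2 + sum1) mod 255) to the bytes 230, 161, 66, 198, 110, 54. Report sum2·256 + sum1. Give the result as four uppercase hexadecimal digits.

0236

Running sums (mod 255):
  after byte 0 (230): sum1=230, sum2=230
  after byte 1 (161): sum1=136, sum2=111
  after byte 2 (66): sum1=202, sum2=58
  after byte 3 (198): sum1=145, sum2=203
  after byte 4 (110): sum1=0, sum2=203
  after byte 5 (54): sum1=54, sum2=2
Checksum = sum2·256 + sum1 = 2·256 + 54 = 566 = 0x0236.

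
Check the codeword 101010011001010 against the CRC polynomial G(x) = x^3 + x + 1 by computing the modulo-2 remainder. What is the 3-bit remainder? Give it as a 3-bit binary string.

Modulo-2 division of 101010011001010 by 1011:
  pos 0: 1010 XOR 1011 = 0001
  pos 3: 1100 XOR 1011 = 0111
  pos 4: 1111 XOR 1011 = 0100
  pos 5: 1001 XOR 1011 = 0010
  pos 7: 1000 XOR 1011 = 0011
  pos 9: 1110 XOR 1011 = 0101
  pos 10: 1011 XOR 1011 = 0000
Remainder = 000 (zero — the frame passes the CRC check).

000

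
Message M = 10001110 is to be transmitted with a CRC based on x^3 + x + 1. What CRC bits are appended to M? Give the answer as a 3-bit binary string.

111

Append 3 zeros: 10001110000. Divide by 1011 (XOR where the leading bit is 1):
  pos 0: 1000 XOR 1011 = 0011
  pos 2: 1111 XOR 1011 = 0100
  pos 3: 1001 XOR 1011 = 0010
  pos 5: 1000 XOR 1011 = 0011
  pos 7: 1100 XOR 1011 = 0111
Remainder (last 3 bits) = 111. This is the CRC / FCS.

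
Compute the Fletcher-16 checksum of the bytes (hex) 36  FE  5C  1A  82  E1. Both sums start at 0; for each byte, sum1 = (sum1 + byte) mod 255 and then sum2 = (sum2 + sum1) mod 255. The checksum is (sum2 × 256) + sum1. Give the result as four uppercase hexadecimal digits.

E610

Running sums (mod 255):
  after byte 0 (36): sum1=54, sum2=54
  after byte 1 (FE): sum1=53, sum2=107
  after byte 2 (5C): sum1=145, sum2=252
  after byte 3 (1A): sum1=171, sum2=168
  after byte 4 (82): sum1=46, sum2=214
  after byte 5 (E1): sum1=16, sum2=230
Checksum = sum2·256 + sum1 = 230·256 + 16 = 58896 = 0xE610.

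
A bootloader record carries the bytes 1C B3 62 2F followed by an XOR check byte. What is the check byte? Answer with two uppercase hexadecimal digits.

XOR the bytes together:
  start with 0x1C
  0x1C ⊕ 0xB3 = 0xAF
  0xAF ⊕ 0x62 = 0xCD
  0xCD ⊕ 0x2F = 0xE2

E2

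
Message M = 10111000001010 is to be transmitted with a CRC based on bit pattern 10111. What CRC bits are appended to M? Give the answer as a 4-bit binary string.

1111

Append 4 zeros: 101110000010100000. Divide by 10111 (XOR where the leading bit is 1):
  pos 0: 10111 XOR 10111 = 00000
  pos 10: 10100 XOR 10111 = 00011
  pos 13: 11000 XOR 10111 = 01111
Remainder (last 4 bits) = 1111. This is the CRC / FCS.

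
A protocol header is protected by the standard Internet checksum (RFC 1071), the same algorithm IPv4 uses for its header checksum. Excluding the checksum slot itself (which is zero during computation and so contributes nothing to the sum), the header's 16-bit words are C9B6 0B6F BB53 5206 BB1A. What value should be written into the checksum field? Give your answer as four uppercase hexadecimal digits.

6265

One's-complement addition (fold any carry out of bit 15 back into bit 0):
  0xC9B6 + 0x0B6F = 0x0D525
  0xD525 + 0xBB53 = 0x19078 → wrap carry → 0x9079
  0x9079 + 0x5206 = 0x0E27F
  0xE27F + 0xBB1A = 0x19D99 → wrap carry → 0x9D9A
One's-complement sum = 0x9D9A.
Checksum = ~0x9D9A & 0xFFFF = 0x6265.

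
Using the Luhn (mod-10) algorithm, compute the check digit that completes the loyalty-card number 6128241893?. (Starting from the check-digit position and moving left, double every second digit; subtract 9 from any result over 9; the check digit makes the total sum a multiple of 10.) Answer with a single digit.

0

Partial digits right→left: 3 9 8 1 4 2 8 2 1 6
Double every second digit counting from the check-digit position (so the 1st, 3rd, 5th, ... of the partial from the right).
  doubled (with −9 where >9): 6 7 8 7 2 → sum 30
  kept as-is: 9 1 2 2 6 → sum 20
Total = 30 + 20 = 50.
Check digit = (10 − (50 mod 10)) mod 10 = 0.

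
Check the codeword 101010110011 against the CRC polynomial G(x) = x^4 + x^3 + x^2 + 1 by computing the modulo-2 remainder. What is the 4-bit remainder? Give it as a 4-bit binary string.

Modulo-2 division of 101010110011 by 11101:
  pos 0: 10101 XOR 11101 = 01000
  pos 1: 10000 XOR 11101 = 01101
  pos 2: 11011 XOR 11101 = 00110
  pos 4: 11010 XOR 11101 = 00111
  pos 6: 11101 XOR 11101 = 00000
Remainder = 0001 (nonzero — an error is detected).

0001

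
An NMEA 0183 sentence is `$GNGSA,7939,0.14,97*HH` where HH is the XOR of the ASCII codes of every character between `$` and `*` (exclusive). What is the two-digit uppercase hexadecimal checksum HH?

XOR the ASCII codes of the payload characters:
  'G' = 0x47 → acc = 0x47
  'N' = 0x4E → acc = 0x09
  'G' = 0x47 → acc = 0x4E
  'S' = 0x53 → acc = 0x1D
  'A' = 0x41 → acc = 0x5C
  ',' = 0x2C → acc = 0x70
  '7' = 0x37 → acc = 0x47
  '9' = 0x39 → acc = 0x7E
  '3' = 0x33 → acc = 0x4D
  '9' = 0x39 → acc = 0x74
  ',' = 0x2C → acc = 0x58
  '0' = 0x30 → acc = 0x68
  '.' = 0x2E → acc = 0x46
  '1' = 0x31 → acc = 0x77
  '4' = 0x34 → acc = 0x43
  ',' = 0x2C → acc = 0x6F
  '9' = 0x39 → acc = 0x56
  '7' = 0x37 → acc = 0x61
Checksum = 0x61.

61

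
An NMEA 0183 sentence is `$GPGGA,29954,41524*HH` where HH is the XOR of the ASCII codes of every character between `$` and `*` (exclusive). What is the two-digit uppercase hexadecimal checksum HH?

XOR the ASCII codes of the payload characters:
  'G' = 0x47 → acc = 0x47
  'P' = 0x50 → acc = 0x17
  'G' = 0x47 → acc = 0x50
  'G' = 0x47 → acc = 0x17
  'A' = 0x41 → acc = 0x56
  ',' = 0x2C → acc = 0x7A
  '2' = 0x32 → acc = 0x48
  '9' = 0x39 → acc = 0x71
  '9' = 0x39 → acc = 0x48
  '5' = 0x35 → acc = 0x7D
  '4' = 0x34 → acc = 0x49
  ',' = 0x2C → acc = 0x65
  '4' = 0x34 → acc = 0x51
  '1' = 0x31 → acc = 0x60
  '5' = 0x35 → acc = 0x55
  '2' = 0x32 → acc = 0x67
  '4' = 0x34 → acc = 0x53
Checksum = 0x53.

53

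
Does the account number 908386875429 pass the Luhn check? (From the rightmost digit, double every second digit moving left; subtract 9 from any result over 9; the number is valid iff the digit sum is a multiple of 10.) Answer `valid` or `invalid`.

invalid

From the right, keep odd positions and double even positions (subtract 9 from any doubled value over 9):
  doubled (positions 2,4,...): 4 1 7 7 7 9 → sum 35
  kept (positions 1,3,...): 9 4 7 6 3 0 → sum 29
Total = 64.
64 mod 10 = 4, so the number is invalid.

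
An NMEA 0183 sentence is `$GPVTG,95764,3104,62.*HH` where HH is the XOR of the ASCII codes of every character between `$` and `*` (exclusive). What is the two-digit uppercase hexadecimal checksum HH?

XOR the ASCII codes of the payload characters:
  'G' = 0x47 → acc = 0x47
  'P' = 0x50 → acc = 0x17
  'V' = 0x56 → acc = 0x41
  'T' = 0x54 → acc = 0x15
  'G' = 0x47 → acc = 0x52
  ',' = 0x2C → acc = 0x7E
  '9' = 0x39 → acc = 0x47
  '5' = 0x35 → acc = 0x72
  '7' = 0x37 → acc = 0x45
  '6' = 0x36 → acc = 0x73
  '4' = 0x34 → acc = 0x47
  ',' = 0x2C → acc = 0x6B
  '3' = 0x33 → acc = 0x58
  '1' = 0x31 → acc = 0x69
  '0' = 0x30 → acc = 0x59
  '4' = 0x34 → acc = 0x6D
  ',' = 0x2C → acc = 0x41
  '6' = 0x36 → acc = 0x77
  '2' = 0x32 → acc = 0x45
  '.' = 0x2E → acc = 0x6B
Checksum = 0x6B.

6B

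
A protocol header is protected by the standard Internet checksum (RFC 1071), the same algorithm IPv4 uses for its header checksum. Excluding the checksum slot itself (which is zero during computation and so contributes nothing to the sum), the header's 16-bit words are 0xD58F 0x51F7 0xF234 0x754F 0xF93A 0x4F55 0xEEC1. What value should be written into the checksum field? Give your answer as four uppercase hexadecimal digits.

39A2

One's-complement addition (fold any carry out of bit 15 back into bit 0):
  0xD58F + 0x51F7 = 0x12786 → wrap carry → 0x2787
  0x2787 + 0xF234 = 0x119BB → wrap carry → 0x19BC
  0x19BC + 0x754F = 0x08F0B
  0x8F0B + 0xF93A = 0x18845 → wrap carry → 0x8846
  0x8846 + 0x4F55 = 0x0D79B
  0xD79B + 0xEEC1 = 0x1C65C → wrap carry → 0xC65D
One's-complement sum = 0xC65D.
Checksum = ~0xC65D & 0xFFFF = 0x39A2.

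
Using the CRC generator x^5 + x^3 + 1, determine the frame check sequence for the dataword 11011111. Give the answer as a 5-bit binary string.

00000

Append 5 zeros: 1101111100000. Divide by 101001 (XOR where the leading bit is 1):
  pos 0: 110111 XOR 101001 = 011110
  pos 1: 111101 XOR 101001 = 010100
  pos 2: 101001 XOR 101001 = 000000
Remainder (last 5 bits) = 00000. This is the CRC / FCS.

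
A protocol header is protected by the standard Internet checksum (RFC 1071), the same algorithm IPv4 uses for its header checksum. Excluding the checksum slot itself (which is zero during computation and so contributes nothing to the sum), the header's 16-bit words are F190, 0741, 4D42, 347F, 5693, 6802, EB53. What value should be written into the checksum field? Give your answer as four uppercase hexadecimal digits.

DB82

One's-complement addition (fold any carry out of bit 15 back into bit 0):
  0xF190 + 0x0741 = 0x0F8D1
  0xF8D1 + 0x4D42 = 0x14613 → wrap carry → 0x4614
  0x4614 + 0x347F = 0x07A93
  0x7A93 + 0x5693 = 0x0D126
  0xD126 + 0x6802 = 0x13928 → wrap carry → 0x3929
  0x3929 + 0xEB53 = 0x1247C → wrap carry → 0x247D
One's-complement sum = 0x247D.
Checksum = ~0x247D & 0xFFFF = 0xDB82.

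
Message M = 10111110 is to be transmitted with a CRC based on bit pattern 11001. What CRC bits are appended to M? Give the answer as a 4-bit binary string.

Append 4 zeros: 101111100000. Divide by 11001 (XOR where the leading bit is 1):
  pos 0: 10111 XOR 11001 = 01110
  pos 1: 11101 XOR 11001 = 00100
  pos 3: 10010 XOR 11001 = 01011
  pos 4: 10110 XOR 11001 = 01111
  pos 5: 11110 XOR 11001 = 00111
  pos 7: 11100 XOR 11001 = 00101
Remainder (last 4 bits) = 0101. This is the CRC / FCS.

0101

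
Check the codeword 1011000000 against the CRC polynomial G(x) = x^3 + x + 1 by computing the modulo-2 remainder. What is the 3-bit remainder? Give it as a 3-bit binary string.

000

Modulo-2 division of 1011000000 by 1011:
  pos 0: 1011 XOR 1011 = 0000
Remainder = 000 (zero — the frame passes the CRC check).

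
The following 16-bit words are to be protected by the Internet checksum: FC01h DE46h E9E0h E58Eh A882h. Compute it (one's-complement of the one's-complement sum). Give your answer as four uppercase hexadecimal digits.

ADC4

One's-complement addition (fold any carry out of bit 15 back into bit 0):
  0xFC01 + 0xDE46 = 0x1DA47 → wrap carry → 0xDA48
  0xDA48 + 0xE9E0 = 0x1C428 → wrap carry → 0xC429
  0xC429 + 0xE58E = 0x1A9B7 → wrap carry → 0xA9B8
  0xA9B8 + 0xA882 = 0x1523A → wrap carry → 0x523B
One's-complement sum = 0x523B.
Checksum = ~0x523B & 0xFFFF = 0xADC4.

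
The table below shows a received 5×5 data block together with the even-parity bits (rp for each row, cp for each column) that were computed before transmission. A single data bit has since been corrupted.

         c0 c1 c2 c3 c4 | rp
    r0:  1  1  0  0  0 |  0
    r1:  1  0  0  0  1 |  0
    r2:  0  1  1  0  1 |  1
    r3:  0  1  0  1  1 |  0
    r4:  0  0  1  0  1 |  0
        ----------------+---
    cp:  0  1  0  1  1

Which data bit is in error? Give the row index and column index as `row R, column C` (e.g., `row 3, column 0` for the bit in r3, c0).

Recompute each row's even parity and compare to rp:
  r0: data parity 0, sent rp 0 → ok
  r1: data parity 0, sent rp 0 → ok
  r2: data parity 1, sent rp 1 → ok
  r3: data parity 1, sent rp 0 → mismatch
  r4: data parity 0, sent rp 0 → ok
Recompute each column's even parity and compare to cp:
  c0: data parity 0, sent cp 0 → ok
  c1: data parity 1, sent cp 1 → ok
  c2: data parity 0, sent cp 0 → ok
  c3: data parity 1, sent cp 1 → ok
  c4: data parity 0, sent cp 1 → mismatch
Exactly one row (r3) and one column (c4) fail → the flipped bit is at their intersection.

row 3, column 4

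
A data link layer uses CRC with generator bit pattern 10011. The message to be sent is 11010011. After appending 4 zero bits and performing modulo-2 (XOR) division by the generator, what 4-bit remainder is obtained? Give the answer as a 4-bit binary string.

Append 4 zeros: 110100110000. Divide by 10011 (XOR where the leading bit is 1):
  pos 0: 11010 XOR 10011 = 01001
  pos 1: 10010 XOR 10011 = 00001
  pos 5: 11100 XOR 10011 = 01111
  pos 6: 11110 XOR 10011 = 01101
  pos 7: 11010 XOR 10011 = 01001
Remainder (last 4 bits) = 1001. This is the CRC / FCS.

1001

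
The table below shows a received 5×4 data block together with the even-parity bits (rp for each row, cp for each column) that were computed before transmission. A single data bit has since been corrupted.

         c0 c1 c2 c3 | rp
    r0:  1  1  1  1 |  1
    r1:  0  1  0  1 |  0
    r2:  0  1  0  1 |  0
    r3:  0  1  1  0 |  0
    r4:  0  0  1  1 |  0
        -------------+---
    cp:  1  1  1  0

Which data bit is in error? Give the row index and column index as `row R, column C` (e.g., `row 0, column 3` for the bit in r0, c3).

Recompute each row's even parity and compare to rp:
  r0: data parity 0, sent rp 1 → mismatch
  r1: data parity 0, sent rp 0 → ok
  r2: data parity 0, sent rp 0 → ok
  r3: data parity 0, sent rp 0 → ok
  r4: data parity 0, sent rp 0 → ok
Recompute each column's even parity and compare to cp:
  c0: data parity 1, sent cp 1 → ok
  c1: data parity 0, sent cp 1 → mismatch
  c2: data parity 1, sent cp 1 → ok
  c3: data parity 0, sent cp 0 → ok
Exactly one row (r0) and one column (c1) fail → the flipped bit is at their intersection.

row 0, column 1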